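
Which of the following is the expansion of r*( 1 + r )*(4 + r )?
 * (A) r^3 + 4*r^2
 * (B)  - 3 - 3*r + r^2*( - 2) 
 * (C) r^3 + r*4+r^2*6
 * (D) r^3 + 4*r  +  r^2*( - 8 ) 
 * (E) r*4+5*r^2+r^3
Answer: E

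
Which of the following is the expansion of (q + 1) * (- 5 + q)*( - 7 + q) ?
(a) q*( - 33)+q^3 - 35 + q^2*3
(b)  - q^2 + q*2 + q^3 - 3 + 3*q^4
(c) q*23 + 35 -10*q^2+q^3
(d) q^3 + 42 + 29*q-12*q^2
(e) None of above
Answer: e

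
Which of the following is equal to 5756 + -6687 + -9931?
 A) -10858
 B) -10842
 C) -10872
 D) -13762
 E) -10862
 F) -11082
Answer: E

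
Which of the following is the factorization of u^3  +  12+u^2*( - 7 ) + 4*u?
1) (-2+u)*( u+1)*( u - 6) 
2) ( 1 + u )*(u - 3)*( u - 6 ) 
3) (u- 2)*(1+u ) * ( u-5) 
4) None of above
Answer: 1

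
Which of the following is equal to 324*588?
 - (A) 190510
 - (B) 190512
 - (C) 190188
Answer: B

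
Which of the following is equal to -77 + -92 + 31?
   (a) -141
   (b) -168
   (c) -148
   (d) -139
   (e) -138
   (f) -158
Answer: e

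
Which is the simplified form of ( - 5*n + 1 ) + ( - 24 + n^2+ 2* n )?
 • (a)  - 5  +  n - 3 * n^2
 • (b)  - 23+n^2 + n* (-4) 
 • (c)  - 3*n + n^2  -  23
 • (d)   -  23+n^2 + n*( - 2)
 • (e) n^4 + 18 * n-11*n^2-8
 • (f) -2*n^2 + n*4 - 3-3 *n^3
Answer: c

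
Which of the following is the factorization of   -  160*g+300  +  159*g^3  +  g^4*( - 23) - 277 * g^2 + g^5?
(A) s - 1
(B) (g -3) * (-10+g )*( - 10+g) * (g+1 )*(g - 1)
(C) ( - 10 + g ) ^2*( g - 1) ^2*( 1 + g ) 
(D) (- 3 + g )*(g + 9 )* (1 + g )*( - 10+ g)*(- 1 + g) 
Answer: B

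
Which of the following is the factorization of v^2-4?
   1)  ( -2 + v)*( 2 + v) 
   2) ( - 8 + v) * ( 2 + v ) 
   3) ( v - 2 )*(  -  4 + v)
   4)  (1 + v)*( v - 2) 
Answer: 1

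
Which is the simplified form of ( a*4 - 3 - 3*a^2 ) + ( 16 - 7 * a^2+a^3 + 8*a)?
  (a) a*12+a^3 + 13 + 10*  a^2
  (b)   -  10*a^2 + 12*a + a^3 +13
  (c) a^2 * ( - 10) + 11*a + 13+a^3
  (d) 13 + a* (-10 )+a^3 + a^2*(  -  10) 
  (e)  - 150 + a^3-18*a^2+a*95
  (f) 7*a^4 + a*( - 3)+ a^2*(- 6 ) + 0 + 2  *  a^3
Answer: b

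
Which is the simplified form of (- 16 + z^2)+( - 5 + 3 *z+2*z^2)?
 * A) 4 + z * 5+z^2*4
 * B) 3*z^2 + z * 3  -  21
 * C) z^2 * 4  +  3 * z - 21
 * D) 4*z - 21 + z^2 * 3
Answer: B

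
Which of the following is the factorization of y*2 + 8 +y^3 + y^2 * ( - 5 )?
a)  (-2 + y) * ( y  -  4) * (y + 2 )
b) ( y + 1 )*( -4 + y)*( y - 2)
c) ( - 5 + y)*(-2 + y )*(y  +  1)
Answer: b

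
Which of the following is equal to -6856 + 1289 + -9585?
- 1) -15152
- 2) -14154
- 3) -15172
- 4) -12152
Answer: 1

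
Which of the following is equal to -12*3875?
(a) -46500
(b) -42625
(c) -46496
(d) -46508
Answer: a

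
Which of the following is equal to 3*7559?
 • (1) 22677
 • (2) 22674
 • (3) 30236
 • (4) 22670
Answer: 1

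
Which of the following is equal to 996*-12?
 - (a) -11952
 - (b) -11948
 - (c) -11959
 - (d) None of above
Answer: a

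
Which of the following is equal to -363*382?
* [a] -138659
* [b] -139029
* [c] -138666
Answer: c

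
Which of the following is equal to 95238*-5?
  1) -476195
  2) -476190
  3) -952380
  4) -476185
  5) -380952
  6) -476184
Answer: 2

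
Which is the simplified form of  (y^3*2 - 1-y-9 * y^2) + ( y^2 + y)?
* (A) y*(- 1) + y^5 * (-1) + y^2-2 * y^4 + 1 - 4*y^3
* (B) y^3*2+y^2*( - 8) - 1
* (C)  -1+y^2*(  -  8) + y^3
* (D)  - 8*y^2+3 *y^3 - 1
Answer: B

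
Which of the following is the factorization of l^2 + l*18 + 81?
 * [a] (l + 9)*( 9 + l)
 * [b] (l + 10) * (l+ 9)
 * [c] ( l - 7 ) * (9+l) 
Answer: a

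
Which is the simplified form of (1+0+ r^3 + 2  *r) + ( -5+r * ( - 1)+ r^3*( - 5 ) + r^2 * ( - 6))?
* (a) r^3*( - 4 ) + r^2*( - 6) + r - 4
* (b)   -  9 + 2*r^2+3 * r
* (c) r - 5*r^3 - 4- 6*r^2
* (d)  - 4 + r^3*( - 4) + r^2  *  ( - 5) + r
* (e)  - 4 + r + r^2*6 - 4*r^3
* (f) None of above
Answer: a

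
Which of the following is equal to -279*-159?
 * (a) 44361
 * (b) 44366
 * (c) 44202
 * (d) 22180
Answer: a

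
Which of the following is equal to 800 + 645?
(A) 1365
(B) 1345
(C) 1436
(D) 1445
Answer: D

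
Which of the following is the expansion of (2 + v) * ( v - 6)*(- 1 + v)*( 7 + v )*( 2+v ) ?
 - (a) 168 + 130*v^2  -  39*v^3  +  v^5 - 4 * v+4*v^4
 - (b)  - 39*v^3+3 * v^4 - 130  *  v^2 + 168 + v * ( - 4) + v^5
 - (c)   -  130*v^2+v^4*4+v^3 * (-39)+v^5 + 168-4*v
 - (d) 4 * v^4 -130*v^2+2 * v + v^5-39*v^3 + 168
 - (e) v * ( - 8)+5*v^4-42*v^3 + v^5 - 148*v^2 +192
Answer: c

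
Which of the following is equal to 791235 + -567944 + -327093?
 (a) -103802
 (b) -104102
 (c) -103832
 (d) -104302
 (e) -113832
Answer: a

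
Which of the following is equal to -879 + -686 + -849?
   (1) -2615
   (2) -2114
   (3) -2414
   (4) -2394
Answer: 3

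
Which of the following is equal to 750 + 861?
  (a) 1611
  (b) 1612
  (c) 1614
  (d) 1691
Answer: a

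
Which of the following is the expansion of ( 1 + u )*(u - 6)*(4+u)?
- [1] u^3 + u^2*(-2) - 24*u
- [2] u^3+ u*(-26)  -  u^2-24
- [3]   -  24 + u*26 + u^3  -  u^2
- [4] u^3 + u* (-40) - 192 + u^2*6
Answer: 2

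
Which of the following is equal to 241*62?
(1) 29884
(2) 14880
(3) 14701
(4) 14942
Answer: 4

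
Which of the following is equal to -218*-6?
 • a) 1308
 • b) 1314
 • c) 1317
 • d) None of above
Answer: a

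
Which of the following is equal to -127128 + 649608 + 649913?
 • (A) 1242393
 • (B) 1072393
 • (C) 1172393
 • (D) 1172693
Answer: C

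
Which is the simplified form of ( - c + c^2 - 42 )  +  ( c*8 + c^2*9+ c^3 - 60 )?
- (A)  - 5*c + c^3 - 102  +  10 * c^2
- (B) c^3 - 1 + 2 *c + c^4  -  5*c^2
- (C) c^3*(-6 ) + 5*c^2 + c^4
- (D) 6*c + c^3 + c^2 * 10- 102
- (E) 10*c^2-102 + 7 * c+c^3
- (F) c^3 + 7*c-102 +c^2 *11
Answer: E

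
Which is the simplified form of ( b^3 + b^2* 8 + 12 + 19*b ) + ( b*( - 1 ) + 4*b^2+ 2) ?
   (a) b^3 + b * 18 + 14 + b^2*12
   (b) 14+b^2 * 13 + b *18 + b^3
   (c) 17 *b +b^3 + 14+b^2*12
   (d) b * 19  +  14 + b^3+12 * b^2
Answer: a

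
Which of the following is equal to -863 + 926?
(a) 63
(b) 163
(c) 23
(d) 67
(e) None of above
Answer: a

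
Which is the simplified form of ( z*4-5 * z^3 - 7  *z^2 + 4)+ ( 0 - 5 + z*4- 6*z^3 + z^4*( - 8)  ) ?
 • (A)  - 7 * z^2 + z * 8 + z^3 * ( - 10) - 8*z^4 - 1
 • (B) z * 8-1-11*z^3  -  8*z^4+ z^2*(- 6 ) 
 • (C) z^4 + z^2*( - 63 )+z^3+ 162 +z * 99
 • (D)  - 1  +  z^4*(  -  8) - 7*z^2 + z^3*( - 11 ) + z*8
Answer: D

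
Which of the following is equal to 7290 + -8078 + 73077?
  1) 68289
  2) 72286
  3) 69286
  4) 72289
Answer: 4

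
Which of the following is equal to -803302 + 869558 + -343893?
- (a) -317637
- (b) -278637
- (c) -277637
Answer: c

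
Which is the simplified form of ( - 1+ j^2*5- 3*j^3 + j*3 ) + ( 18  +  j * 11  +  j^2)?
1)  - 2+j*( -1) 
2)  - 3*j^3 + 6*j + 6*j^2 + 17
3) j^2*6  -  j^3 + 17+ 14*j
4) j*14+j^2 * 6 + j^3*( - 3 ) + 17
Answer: 4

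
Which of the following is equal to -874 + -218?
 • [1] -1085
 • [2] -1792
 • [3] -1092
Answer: 3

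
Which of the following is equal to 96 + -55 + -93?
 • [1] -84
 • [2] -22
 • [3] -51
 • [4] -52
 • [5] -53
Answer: 4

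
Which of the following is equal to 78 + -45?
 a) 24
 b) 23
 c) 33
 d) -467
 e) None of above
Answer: c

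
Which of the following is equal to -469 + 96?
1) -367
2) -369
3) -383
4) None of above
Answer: 4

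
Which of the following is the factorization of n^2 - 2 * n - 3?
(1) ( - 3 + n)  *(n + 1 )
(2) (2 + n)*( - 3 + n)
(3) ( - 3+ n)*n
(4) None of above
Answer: 1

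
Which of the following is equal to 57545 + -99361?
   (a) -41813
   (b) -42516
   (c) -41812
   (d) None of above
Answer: d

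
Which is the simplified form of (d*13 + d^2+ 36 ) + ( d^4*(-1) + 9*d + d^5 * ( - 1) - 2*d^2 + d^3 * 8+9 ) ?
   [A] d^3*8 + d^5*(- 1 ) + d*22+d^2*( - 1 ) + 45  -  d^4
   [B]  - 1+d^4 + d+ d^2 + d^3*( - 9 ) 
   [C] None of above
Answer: A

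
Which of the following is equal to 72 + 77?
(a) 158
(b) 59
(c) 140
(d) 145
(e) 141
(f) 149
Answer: f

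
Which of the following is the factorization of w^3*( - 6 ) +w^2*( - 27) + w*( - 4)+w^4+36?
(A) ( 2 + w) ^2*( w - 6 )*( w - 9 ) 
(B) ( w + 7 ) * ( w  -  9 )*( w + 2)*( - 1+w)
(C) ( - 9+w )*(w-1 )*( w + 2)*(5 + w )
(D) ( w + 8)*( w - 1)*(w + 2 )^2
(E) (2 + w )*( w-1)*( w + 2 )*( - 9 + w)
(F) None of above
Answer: E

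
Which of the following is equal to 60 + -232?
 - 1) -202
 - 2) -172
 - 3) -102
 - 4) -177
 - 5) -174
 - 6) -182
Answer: 2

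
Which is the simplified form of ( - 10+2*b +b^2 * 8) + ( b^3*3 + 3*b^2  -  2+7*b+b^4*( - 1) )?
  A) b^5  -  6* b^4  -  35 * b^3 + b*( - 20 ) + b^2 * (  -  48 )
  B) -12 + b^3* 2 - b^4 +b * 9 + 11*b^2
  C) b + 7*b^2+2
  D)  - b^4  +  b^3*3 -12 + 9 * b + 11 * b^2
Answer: D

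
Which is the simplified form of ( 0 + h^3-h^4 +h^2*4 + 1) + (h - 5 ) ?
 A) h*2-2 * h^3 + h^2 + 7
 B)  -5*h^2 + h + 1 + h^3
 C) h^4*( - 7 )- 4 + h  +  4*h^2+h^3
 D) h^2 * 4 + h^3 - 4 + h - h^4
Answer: D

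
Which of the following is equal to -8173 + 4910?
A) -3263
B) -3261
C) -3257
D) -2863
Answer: A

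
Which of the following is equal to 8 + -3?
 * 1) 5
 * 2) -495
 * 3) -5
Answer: 1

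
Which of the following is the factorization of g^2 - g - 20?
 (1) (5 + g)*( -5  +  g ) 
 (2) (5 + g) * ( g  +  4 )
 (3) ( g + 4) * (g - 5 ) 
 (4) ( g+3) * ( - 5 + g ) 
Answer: 3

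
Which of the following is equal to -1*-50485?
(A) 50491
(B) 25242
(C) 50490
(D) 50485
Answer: D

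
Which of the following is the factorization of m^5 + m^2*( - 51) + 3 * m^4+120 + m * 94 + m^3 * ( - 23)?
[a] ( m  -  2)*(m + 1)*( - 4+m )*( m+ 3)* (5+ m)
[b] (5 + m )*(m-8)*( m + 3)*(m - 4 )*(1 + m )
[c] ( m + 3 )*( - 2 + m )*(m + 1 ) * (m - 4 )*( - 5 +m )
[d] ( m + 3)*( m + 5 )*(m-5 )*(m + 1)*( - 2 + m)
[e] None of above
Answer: a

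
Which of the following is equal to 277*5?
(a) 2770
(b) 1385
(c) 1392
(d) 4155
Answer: b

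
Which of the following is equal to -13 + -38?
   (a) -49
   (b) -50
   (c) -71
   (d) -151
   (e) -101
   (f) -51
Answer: f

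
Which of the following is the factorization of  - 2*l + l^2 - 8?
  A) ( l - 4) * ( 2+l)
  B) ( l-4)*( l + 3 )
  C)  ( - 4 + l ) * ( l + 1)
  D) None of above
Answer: A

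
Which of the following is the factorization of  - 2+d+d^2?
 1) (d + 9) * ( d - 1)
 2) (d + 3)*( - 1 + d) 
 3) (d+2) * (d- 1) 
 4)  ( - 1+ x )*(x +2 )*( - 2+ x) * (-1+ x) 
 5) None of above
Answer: 3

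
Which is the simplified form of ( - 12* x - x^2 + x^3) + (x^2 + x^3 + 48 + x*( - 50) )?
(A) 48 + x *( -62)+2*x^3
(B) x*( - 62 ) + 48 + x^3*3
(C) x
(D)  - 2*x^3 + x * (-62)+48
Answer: A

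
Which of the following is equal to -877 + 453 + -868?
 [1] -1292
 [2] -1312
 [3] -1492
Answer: 1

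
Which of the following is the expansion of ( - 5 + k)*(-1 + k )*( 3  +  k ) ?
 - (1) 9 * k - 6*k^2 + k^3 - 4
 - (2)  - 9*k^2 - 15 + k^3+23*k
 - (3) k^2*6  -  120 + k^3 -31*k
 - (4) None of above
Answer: 4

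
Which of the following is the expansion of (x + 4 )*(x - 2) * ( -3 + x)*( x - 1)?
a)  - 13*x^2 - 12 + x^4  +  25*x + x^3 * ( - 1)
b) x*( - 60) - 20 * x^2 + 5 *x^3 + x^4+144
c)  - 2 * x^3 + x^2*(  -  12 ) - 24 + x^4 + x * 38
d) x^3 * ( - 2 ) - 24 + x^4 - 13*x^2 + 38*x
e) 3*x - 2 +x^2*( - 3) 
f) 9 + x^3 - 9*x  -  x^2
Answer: d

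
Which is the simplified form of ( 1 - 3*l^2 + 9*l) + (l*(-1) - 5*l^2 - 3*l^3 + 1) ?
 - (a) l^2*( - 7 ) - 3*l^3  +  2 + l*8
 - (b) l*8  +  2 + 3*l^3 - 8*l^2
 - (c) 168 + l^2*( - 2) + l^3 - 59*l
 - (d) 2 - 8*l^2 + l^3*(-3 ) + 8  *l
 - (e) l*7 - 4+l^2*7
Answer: d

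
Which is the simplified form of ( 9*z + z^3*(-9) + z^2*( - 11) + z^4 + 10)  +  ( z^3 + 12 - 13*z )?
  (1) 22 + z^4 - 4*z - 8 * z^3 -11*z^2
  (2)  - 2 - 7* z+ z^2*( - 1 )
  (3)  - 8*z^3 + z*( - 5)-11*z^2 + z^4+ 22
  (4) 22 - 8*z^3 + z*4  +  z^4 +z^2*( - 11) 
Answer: 1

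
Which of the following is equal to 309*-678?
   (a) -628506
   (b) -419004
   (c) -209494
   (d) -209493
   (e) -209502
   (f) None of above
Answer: e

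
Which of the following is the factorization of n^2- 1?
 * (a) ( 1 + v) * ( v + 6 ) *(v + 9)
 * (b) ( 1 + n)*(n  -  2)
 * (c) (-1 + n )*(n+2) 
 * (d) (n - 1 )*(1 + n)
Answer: d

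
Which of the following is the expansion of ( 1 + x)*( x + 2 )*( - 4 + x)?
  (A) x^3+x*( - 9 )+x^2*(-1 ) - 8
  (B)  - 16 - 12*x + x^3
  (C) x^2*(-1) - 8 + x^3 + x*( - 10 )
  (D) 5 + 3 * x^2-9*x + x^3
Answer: C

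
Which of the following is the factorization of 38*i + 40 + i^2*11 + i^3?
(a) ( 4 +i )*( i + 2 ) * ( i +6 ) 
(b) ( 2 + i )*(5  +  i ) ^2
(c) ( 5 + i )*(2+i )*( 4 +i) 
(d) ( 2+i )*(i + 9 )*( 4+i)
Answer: c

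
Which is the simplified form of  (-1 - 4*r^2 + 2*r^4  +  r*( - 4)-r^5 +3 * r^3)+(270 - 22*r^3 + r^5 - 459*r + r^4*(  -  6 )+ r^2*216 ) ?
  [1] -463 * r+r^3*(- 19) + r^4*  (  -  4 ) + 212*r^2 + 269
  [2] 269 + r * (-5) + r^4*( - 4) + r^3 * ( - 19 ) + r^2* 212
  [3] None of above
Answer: 1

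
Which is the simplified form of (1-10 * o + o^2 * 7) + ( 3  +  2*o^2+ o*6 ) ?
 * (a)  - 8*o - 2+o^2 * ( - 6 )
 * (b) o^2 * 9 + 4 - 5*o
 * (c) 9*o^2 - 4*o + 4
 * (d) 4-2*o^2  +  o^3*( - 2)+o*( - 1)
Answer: c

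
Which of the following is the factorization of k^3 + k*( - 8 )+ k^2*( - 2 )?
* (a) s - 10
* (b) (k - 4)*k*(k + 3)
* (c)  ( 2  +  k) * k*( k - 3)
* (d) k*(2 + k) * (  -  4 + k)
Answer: d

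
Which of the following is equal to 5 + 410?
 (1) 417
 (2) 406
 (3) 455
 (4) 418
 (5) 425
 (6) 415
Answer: 6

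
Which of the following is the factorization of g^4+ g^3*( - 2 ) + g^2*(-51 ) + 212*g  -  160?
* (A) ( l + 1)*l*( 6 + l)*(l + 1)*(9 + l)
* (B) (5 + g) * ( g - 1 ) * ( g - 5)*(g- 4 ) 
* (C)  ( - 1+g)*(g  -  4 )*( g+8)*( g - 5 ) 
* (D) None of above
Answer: C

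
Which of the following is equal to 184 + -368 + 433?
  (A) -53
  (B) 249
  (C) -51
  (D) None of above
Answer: B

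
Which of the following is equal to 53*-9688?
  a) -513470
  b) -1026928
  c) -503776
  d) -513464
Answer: d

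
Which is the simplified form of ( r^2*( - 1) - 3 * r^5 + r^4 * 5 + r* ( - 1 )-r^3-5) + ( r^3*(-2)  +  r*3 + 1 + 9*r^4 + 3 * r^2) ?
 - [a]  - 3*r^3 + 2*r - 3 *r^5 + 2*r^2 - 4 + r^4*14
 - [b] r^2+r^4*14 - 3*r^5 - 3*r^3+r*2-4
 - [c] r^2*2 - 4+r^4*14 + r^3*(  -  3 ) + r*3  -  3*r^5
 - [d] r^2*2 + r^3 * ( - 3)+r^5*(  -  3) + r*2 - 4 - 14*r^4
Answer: a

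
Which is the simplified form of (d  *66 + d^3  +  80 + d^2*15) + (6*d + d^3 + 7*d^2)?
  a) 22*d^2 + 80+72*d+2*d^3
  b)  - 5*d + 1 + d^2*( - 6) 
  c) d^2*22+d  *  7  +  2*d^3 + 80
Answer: a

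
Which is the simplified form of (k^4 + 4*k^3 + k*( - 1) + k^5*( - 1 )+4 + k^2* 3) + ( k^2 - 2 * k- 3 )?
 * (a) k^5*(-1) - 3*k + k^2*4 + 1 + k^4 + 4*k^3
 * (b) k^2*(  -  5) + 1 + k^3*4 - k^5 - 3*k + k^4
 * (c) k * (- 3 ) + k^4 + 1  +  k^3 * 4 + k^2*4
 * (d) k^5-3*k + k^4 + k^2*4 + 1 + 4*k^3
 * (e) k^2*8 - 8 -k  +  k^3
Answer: a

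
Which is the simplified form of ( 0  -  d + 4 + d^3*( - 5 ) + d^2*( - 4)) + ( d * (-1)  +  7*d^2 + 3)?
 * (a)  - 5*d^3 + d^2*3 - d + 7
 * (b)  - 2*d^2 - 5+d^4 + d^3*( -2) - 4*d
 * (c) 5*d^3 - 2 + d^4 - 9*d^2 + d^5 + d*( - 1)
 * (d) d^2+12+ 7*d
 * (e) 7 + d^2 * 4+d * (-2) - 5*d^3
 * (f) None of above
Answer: f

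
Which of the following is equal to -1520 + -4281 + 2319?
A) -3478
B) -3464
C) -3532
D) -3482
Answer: D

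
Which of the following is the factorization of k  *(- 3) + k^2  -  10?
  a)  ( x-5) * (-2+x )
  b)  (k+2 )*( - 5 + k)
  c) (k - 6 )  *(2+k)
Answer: b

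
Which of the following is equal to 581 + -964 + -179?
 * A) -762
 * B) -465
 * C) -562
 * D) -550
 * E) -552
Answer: C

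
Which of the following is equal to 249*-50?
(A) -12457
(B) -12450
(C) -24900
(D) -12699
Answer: B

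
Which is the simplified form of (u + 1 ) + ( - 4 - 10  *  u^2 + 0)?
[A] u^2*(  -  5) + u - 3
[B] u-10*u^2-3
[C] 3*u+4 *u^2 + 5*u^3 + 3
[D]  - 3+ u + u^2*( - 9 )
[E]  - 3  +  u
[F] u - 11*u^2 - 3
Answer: B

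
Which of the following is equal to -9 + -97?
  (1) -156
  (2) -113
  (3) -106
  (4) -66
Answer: 3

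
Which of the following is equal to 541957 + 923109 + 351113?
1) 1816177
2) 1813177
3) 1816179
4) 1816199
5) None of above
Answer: 3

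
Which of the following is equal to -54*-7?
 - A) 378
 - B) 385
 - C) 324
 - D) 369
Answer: A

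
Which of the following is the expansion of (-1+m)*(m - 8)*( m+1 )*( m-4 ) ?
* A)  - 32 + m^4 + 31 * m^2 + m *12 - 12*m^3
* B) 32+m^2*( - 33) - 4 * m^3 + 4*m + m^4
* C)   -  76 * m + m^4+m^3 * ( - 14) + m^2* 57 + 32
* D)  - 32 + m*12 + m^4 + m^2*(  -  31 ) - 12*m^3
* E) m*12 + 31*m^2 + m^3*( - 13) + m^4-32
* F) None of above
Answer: A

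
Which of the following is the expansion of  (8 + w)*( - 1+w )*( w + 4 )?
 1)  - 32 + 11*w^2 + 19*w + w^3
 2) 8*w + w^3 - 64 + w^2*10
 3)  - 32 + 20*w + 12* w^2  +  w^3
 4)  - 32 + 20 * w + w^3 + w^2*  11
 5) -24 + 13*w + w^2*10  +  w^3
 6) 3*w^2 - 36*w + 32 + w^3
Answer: 4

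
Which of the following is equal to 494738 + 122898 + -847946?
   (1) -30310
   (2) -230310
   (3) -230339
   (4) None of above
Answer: 2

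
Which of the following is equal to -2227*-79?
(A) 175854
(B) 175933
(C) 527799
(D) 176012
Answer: B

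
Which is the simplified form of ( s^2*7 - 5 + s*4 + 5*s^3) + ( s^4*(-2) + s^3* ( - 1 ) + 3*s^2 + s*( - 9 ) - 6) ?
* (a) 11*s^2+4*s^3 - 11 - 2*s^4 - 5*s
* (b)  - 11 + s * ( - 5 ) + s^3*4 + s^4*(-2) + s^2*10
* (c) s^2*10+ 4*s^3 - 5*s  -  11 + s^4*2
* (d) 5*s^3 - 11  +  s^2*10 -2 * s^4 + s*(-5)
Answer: b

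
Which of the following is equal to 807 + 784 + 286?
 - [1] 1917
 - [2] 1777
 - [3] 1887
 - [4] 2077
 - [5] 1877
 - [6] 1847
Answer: 5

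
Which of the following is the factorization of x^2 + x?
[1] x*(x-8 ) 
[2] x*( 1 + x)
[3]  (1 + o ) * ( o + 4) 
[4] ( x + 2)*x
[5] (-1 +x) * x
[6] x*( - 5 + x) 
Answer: 2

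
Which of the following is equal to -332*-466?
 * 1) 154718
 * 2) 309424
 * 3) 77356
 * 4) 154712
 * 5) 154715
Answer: 4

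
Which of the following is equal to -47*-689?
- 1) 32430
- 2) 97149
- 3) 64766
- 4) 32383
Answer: 4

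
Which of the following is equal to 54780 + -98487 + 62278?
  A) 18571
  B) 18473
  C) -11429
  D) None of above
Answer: A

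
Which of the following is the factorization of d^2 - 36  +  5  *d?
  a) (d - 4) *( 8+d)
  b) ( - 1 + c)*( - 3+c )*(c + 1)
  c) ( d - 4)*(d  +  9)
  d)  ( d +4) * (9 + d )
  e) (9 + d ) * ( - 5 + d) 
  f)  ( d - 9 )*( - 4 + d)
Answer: c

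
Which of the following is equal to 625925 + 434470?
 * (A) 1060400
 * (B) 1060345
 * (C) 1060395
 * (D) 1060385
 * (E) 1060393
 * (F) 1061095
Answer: C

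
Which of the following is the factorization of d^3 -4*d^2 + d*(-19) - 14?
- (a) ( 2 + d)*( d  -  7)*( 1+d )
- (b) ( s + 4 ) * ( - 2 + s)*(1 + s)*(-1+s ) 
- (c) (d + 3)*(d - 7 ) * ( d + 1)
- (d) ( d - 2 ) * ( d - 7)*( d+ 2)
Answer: a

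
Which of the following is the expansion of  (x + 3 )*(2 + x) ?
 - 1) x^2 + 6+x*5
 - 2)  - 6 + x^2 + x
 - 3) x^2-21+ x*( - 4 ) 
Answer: 1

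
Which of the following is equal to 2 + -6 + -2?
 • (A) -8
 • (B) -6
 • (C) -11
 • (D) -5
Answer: B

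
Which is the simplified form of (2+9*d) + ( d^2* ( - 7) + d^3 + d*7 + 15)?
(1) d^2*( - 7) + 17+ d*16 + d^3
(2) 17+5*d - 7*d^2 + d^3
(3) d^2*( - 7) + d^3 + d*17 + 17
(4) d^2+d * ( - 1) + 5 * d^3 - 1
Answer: 1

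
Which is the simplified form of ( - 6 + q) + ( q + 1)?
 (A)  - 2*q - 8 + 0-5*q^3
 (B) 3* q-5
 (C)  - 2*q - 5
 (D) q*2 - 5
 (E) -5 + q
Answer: D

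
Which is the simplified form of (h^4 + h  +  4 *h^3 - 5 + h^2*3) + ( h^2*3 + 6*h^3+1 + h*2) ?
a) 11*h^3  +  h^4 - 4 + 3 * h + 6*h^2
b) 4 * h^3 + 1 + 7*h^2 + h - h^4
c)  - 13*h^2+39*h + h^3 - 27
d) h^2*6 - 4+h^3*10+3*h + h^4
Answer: d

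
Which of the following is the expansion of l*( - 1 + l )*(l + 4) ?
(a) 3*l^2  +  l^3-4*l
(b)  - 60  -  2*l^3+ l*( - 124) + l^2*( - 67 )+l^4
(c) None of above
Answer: a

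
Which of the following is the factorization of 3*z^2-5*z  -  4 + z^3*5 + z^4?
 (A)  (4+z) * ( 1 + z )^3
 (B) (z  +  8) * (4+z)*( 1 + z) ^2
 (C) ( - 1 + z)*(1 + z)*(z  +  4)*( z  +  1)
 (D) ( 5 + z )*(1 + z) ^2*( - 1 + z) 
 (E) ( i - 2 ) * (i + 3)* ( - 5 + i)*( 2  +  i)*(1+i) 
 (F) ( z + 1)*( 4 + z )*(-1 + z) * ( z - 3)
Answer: C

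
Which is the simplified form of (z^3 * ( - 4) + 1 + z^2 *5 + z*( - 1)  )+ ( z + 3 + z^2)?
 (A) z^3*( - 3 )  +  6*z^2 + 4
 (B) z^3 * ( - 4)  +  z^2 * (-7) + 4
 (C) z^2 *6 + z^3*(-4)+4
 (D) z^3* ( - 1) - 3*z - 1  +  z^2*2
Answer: C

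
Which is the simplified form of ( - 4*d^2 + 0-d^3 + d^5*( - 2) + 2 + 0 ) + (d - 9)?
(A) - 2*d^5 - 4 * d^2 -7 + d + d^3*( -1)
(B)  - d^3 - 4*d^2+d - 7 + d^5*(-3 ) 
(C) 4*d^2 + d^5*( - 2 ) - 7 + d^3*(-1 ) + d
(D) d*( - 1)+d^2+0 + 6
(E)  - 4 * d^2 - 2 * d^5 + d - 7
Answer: A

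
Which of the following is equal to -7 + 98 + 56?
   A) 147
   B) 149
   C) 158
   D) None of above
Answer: A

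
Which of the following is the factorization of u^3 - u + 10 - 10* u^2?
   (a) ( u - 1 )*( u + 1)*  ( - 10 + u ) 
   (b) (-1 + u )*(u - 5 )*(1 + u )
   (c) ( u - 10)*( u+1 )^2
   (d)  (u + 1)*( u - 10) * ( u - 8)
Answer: a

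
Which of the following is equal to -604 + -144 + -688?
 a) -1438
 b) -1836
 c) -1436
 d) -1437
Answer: c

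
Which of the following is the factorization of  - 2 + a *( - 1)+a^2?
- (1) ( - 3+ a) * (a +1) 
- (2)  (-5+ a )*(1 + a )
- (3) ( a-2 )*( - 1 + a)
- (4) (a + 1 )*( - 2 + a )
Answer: 4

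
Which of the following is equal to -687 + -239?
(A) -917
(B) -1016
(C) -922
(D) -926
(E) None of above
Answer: D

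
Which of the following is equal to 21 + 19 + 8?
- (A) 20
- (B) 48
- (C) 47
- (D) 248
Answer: B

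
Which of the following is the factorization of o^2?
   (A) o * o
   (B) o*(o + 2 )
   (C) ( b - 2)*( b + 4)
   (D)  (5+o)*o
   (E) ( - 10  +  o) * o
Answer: A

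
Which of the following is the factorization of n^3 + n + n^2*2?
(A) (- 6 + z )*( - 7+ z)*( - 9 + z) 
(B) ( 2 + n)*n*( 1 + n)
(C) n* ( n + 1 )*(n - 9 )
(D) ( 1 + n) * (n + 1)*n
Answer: D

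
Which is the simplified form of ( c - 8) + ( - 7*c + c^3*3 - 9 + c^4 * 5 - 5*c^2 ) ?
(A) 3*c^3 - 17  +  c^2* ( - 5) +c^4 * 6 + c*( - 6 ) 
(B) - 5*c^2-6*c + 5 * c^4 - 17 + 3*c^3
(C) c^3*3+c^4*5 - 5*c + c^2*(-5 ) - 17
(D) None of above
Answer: B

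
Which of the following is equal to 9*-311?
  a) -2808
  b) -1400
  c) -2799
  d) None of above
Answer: c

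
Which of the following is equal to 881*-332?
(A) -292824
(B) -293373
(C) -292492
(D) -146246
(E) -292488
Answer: C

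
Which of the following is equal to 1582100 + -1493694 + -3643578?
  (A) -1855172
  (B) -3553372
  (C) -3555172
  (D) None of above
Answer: C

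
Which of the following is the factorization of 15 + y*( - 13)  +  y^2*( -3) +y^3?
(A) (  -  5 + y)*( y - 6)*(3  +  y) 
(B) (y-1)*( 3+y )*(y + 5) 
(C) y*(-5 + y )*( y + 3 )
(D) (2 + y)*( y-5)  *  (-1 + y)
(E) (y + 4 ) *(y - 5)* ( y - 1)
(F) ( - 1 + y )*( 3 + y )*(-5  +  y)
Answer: F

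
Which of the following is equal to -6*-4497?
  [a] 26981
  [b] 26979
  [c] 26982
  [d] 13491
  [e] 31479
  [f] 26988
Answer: c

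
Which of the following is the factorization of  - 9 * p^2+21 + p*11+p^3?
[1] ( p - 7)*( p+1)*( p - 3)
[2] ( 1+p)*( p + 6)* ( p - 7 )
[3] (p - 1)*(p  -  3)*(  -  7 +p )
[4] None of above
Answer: 1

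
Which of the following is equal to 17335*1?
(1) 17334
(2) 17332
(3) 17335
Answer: 3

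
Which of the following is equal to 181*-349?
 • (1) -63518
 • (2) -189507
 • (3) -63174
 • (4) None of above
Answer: 4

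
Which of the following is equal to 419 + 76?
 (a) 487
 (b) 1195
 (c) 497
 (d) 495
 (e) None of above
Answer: d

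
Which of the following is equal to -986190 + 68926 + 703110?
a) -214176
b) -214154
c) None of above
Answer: b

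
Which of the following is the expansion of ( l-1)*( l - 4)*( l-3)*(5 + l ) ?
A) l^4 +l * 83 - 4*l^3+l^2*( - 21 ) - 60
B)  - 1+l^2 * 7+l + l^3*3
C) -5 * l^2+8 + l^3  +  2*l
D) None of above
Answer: D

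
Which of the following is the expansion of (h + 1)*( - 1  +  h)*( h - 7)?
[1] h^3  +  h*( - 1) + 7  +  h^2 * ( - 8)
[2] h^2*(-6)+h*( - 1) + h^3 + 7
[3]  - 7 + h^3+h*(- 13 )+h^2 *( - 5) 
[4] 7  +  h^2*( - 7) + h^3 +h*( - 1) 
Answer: 4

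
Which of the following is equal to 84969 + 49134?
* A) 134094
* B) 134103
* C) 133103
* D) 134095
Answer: B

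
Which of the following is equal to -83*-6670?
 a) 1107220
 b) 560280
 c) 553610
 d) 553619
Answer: c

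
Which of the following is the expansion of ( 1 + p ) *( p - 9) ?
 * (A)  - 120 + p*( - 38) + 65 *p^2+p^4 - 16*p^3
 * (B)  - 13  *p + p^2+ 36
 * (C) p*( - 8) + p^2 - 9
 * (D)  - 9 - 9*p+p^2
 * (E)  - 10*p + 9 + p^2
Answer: C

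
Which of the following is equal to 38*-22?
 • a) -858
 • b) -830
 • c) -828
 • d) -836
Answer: d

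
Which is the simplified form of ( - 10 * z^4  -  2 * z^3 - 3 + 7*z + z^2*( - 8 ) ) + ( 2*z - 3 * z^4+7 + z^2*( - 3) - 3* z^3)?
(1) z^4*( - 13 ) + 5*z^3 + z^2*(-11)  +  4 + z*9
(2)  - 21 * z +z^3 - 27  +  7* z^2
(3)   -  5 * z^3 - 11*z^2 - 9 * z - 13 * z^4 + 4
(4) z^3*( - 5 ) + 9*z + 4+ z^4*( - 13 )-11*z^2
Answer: 4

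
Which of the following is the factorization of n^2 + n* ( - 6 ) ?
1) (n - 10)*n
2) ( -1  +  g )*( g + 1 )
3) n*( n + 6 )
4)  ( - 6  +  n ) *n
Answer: 4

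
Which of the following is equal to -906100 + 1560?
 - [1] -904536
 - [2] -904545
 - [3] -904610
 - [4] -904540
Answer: 4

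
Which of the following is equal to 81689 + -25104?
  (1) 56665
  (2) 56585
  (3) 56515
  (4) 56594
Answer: 2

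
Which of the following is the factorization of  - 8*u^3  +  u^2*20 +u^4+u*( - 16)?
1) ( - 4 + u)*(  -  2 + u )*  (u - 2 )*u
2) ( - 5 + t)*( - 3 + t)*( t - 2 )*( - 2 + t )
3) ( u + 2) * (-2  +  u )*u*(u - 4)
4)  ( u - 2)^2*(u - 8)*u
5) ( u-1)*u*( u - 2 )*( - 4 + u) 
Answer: 1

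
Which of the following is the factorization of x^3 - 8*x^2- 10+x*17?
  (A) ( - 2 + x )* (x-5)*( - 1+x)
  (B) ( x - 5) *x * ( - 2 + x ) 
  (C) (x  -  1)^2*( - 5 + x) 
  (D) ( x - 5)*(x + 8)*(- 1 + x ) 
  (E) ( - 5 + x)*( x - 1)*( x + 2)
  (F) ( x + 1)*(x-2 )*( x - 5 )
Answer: A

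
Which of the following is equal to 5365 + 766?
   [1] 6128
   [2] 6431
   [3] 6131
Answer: 3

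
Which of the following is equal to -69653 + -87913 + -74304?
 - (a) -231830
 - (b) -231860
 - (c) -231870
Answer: c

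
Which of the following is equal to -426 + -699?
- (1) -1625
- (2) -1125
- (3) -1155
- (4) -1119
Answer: 2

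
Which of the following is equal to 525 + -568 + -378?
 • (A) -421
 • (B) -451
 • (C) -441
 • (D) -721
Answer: A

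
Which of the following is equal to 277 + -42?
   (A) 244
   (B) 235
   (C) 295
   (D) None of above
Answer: B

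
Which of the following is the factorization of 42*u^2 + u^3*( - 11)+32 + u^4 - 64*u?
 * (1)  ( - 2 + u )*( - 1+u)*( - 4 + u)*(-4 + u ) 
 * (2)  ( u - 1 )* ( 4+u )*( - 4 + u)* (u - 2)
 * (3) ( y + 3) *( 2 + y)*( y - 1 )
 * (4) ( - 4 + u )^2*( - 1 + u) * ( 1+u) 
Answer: 1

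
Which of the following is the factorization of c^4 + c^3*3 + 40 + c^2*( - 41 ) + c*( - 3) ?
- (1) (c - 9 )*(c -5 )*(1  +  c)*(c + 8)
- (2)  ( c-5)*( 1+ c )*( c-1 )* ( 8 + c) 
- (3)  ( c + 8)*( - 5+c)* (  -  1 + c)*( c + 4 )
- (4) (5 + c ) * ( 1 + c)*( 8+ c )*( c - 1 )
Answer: 2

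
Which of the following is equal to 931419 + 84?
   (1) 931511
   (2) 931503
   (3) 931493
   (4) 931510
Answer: 2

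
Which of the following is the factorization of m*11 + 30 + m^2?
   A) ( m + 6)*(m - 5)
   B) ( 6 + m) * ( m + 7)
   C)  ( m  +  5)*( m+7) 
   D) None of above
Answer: D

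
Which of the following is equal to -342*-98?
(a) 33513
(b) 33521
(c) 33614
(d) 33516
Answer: d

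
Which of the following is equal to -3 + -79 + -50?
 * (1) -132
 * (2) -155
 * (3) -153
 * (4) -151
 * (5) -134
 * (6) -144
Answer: 1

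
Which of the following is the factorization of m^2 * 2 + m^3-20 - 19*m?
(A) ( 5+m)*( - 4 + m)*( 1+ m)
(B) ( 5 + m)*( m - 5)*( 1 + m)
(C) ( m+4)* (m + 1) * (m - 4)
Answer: A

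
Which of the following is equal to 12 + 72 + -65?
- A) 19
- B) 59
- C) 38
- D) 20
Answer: A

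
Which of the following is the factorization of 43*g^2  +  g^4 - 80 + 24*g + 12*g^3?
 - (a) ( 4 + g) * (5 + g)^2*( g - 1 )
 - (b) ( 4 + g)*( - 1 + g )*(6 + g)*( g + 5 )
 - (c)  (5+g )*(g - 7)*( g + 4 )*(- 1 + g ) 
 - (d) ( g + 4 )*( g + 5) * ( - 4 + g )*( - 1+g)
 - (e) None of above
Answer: e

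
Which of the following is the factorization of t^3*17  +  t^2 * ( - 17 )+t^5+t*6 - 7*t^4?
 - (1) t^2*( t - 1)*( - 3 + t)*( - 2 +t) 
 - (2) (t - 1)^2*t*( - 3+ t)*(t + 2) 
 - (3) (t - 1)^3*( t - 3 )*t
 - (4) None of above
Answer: 4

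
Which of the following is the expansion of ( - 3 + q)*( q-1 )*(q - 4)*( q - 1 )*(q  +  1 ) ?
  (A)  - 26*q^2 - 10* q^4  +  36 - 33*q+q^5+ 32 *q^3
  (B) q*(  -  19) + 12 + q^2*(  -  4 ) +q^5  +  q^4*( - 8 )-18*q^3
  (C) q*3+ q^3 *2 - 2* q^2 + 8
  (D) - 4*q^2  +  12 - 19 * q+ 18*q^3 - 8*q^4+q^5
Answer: D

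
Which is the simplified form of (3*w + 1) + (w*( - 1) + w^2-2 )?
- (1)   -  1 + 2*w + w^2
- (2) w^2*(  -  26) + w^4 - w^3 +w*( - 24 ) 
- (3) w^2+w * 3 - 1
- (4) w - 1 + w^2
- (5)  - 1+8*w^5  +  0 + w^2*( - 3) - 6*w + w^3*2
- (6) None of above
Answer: 1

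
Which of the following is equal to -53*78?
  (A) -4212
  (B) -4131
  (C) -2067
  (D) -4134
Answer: D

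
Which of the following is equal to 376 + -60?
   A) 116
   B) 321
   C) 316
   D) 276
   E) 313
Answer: C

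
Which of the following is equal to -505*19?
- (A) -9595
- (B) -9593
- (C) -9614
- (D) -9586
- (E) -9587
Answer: A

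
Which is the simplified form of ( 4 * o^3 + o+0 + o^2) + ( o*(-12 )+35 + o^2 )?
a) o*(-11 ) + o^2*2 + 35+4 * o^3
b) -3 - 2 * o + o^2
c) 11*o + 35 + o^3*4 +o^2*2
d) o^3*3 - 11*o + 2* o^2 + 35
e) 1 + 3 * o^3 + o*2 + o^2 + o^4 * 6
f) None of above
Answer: a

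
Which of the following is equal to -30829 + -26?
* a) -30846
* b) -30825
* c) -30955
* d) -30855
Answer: d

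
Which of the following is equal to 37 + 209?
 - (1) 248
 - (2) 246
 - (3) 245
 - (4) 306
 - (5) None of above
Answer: 2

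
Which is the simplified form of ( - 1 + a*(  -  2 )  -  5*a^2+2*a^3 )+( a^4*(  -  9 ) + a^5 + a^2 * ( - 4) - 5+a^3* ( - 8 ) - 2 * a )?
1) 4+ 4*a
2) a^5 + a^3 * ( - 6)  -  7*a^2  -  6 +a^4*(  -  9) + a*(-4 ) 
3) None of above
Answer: 3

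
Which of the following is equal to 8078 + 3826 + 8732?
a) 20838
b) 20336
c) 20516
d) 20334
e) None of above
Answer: e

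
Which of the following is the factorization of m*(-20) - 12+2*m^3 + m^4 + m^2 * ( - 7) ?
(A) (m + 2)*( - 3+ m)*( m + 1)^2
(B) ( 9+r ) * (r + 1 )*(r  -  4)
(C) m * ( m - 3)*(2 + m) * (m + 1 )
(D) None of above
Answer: D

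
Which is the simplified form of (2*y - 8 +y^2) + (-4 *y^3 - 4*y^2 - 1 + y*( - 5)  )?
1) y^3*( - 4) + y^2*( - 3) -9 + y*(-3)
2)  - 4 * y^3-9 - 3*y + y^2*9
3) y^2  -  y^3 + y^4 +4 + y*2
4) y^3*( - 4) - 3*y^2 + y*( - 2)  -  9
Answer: 1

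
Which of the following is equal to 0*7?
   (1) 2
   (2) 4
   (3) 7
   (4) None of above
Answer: 4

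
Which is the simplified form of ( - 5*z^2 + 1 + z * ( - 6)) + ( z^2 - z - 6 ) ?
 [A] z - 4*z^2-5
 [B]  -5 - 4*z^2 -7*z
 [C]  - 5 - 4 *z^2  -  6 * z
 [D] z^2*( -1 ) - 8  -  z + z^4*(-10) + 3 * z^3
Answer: B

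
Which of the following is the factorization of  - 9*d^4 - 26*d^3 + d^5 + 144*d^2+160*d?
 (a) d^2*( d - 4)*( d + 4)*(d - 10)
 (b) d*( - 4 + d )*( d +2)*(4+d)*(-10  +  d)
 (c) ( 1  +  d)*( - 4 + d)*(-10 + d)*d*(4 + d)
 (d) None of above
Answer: c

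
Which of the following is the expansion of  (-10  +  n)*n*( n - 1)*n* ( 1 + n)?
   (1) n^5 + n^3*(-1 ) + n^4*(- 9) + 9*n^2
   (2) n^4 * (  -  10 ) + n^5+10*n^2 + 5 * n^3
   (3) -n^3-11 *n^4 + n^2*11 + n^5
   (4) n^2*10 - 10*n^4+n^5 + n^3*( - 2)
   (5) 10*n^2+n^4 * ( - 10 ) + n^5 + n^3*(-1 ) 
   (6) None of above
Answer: 5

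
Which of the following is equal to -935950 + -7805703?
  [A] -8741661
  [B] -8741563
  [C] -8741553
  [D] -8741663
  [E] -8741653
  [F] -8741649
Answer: E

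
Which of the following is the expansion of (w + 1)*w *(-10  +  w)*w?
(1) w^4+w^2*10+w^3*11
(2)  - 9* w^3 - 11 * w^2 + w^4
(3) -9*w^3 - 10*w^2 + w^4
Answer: 3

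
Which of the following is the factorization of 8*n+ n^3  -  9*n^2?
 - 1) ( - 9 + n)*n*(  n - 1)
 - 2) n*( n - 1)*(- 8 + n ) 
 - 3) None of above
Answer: 2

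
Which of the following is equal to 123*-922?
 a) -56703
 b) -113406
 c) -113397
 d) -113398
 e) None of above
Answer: b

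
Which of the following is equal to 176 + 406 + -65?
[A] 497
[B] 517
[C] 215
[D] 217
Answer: B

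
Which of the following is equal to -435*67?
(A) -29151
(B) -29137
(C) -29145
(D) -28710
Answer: C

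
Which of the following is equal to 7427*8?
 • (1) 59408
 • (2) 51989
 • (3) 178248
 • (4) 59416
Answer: 4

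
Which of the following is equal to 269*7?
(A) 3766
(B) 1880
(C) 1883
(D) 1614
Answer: C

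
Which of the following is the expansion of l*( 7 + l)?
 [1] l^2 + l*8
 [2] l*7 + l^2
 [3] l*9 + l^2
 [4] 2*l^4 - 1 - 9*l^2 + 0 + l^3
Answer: 2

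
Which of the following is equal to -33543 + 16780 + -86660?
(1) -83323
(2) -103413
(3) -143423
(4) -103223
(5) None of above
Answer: 5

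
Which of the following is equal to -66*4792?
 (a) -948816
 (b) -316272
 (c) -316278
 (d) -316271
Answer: b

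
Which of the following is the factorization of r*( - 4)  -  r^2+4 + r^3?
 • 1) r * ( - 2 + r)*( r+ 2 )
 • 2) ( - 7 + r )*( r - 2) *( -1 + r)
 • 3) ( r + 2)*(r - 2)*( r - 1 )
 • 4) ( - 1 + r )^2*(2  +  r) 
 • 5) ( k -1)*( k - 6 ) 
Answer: 3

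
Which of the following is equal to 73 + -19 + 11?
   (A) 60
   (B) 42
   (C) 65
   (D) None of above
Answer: C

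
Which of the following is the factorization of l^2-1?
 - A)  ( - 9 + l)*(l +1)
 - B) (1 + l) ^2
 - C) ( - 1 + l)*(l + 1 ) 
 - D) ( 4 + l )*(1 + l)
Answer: C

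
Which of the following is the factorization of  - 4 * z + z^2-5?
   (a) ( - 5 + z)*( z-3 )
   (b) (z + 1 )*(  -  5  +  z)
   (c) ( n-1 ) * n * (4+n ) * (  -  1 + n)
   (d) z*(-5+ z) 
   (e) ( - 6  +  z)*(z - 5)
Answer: b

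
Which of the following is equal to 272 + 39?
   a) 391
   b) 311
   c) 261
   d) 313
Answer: b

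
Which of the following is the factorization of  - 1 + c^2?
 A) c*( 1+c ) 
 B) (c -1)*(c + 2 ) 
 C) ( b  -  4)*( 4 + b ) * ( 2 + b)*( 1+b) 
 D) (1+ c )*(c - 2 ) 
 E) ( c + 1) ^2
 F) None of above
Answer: F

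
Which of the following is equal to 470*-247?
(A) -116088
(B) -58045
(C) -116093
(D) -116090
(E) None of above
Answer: D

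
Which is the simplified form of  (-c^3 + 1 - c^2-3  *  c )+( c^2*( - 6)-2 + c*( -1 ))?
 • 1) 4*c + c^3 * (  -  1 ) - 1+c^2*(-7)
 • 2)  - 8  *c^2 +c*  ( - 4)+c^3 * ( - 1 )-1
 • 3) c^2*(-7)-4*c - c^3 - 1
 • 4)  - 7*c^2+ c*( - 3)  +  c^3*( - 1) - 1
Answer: 3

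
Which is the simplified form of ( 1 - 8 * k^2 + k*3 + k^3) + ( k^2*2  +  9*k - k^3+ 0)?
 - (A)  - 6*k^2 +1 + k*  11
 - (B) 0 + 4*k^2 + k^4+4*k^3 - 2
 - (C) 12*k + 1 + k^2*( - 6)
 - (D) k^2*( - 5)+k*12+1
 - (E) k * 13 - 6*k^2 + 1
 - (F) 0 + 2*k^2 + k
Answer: C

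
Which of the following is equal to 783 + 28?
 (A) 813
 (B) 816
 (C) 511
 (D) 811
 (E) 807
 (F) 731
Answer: D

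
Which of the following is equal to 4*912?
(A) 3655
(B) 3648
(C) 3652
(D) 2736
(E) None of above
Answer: B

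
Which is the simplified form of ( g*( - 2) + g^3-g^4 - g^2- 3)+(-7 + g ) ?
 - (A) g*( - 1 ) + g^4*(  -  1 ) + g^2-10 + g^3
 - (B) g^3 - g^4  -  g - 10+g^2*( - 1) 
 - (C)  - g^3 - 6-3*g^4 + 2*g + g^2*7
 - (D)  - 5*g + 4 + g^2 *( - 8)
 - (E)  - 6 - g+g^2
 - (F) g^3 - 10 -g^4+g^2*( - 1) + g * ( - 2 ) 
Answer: B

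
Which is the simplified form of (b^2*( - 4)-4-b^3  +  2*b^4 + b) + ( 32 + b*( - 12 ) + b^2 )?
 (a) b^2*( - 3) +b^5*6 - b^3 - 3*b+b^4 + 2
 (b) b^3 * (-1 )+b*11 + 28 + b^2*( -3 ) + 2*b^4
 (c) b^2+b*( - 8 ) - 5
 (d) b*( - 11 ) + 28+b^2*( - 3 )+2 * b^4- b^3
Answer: d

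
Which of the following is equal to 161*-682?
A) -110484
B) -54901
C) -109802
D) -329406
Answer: C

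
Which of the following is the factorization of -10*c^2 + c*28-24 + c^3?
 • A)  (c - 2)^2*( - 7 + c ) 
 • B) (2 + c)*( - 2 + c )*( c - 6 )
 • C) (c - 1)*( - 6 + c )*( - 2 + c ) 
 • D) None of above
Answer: D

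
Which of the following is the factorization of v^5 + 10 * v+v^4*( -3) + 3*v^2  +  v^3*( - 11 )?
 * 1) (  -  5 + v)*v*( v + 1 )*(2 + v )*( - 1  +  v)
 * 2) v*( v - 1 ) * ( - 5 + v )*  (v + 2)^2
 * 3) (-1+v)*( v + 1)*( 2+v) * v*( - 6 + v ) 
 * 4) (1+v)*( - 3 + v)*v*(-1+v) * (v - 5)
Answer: 1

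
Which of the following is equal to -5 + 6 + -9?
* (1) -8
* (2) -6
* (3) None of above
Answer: 1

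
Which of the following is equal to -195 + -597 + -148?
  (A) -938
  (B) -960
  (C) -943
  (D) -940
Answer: D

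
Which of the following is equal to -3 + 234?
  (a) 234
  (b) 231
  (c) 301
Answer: b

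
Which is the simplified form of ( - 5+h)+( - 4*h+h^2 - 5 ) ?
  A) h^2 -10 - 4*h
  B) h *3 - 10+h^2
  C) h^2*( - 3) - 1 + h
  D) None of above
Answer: D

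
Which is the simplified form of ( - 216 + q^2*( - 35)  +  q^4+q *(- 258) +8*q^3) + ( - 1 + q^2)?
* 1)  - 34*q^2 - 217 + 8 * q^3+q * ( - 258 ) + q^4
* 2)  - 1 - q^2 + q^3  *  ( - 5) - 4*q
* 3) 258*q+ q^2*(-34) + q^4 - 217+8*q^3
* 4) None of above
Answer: 1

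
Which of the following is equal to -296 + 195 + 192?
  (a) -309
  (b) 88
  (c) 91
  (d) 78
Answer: c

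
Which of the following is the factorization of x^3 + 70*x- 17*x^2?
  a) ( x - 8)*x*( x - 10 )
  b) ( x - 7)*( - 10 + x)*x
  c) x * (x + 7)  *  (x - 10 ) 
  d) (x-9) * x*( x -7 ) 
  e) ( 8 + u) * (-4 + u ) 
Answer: b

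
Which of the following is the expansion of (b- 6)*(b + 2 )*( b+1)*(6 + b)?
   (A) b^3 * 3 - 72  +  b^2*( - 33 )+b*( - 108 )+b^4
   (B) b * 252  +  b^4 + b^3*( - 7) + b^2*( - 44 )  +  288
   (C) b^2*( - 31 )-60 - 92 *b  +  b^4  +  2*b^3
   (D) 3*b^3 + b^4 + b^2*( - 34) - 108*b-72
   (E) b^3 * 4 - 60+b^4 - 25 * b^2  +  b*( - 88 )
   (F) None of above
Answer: D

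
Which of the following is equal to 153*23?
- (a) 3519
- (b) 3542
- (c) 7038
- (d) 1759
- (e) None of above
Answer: a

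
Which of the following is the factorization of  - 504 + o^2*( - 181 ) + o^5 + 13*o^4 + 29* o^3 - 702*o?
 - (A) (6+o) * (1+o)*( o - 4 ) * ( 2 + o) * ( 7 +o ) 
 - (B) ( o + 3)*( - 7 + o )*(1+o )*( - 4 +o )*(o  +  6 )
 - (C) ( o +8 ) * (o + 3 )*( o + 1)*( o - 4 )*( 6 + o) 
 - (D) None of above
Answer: D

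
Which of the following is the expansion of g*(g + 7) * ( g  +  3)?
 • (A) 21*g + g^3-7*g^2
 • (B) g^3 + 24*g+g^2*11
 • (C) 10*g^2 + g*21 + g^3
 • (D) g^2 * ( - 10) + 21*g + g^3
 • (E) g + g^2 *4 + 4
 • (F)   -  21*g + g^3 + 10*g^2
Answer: C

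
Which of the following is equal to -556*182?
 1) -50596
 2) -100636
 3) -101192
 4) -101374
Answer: 3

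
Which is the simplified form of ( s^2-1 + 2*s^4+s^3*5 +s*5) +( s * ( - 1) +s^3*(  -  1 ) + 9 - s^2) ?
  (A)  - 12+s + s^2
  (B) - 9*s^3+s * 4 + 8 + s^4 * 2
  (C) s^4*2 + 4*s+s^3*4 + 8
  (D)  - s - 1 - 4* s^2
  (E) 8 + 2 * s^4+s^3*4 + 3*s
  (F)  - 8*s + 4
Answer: C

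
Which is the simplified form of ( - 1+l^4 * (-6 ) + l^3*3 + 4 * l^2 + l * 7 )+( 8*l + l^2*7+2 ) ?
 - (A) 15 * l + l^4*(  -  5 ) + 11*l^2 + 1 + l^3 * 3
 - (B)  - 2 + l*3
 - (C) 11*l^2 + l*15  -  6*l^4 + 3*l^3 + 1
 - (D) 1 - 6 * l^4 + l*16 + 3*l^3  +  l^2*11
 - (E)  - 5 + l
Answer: C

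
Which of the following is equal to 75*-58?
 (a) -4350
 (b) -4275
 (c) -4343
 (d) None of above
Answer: a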